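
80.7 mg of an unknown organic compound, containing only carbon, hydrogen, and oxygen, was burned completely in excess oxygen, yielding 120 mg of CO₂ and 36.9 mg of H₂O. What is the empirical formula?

C2H3O2

mol C = 0.120 g CO₂ ÷ 44.009 g/mol = 0.002727 mol
mol H = 2 × 0.0369 g H₂O ÷ 18.015 g/mol = 0.004097 mol
mass O = 0.0807 − (0.03275 + 0.004129) = 0.04382 g → mol O = 0.04382 ÷ 15.999 = 0.002739 mol
Divide by the smallest (0.002727 mol): C 1.000, H 1.502, O 1.004
Multiplying each by 2 gives whole numbers: C 2.00, H 3.00, O 2.01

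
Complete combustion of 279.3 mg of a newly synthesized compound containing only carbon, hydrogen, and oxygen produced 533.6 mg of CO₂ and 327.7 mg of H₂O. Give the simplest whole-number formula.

mol C = 0.5336 g CO₂ ÷ 44.009 g/mol = 0.012125 mol
mol H = 2 × 0.3277 g H₂O ÷ 18.015 g/mol = 0.036381 mol
mass O = 0.2793 − (0.14563 + 0.036672) = 0.096997 g → mol O = 0.096997 ÷ 15.999 = 0.0060627 mol
Divide by the smallest (0.0060627 mol): C 2.000, H 6.001, O 1.000

C2H6O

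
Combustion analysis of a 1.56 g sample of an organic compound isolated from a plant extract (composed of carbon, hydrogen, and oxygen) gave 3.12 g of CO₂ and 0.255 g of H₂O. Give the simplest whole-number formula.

mol C = 3.12 g CO₂ ÷ 44.009 g/mol = 0.07089 mol
mol H = 2 × 0.255 g H₂O ÷ 18.015 g/mol = 0.02831 mol
mass O = 1.56 − (0.8515 + 0.02854) = 0.6799 g → mol O = 0.6799 ÷ 15.999 = 0.04250 mol
Divide by the smallest (0.02831 mol): C 2.504, H 1.000, O 1.501
Multiplying each by 2 gives whole numbers: C 5.01, H 2.00, O 3.00

C5H2O3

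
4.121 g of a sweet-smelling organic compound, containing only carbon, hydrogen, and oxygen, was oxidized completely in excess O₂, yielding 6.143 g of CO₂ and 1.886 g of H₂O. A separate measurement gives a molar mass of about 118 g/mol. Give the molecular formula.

mol C = 6.143 g CO₂ ÷ 44.009 g/mol = 0.13959 mol
mol H = 2 × 1.886 g H₂O ÷ 18.015 g/mol = 0.20938 mol
mass O = 4.121 − (1.6766 + 0.21106) = 2.2334 g → mol O = 2.2334 ÷ 15.999 = 0.13960 mol
Divide by the smallest (0.13959 mol): C 1.000, H 1.500, O 1.000
Multiplying each by 2 gives whole numbers: C 2.00, H 3.00, O 2.00
Empirical formula: C2H3O2
Empirical-formula mass = 59.04 g/mol; 118 ÷ 59.04 ≈ 2, so the molecular formula is C4H6O4.

C4H6O4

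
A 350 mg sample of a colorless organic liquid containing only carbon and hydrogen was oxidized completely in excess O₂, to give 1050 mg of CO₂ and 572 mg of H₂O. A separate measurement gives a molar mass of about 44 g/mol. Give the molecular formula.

mol C = 1.05 g CO₂ ÷ 44.009 g/mol = 0.02386 mol
mol H = 2 × 0.572 g H₂O ÷ 18.015 g/mol = 0.06350 mol
Divide by the smallest (0.02386 mol): C 1.000, H 2.662
Multiplying each by 3 gives whole numbers: C 3.00, H 7.98
Empirical formula: C3H8
Empirical-formula mass = 44.10 g/mol; 44 ÷ 44.10 ≈ 1, so the molecular formula is C3H8.

C3H8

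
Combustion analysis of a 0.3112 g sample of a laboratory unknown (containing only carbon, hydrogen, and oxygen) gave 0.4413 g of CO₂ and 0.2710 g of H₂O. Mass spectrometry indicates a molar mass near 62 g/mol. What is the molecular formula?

mol C = 0.4413 g CO₂ ÷ 44.009 g/mol = 0.010027 mol
mol H = 2 × 0.2710 g H₂O ÷ 18.015 g/mol = 0.030086 mol
mass O = 0.3112 − (0.12044 + 0.030327) = 0.16043 g → mol O = 0.16043 ÷ 15.999 = 0.010028 mol
Divide by the smallest (0.010027 mol): C 1.000, H 3.000, O 1.000
Empirical formula: CH3O
Empirical-formula mass = 31.03 g/mol; 62 ÷ 31.03 ≈ 2, so the molecular formula is C2H6O2.

C2H6O2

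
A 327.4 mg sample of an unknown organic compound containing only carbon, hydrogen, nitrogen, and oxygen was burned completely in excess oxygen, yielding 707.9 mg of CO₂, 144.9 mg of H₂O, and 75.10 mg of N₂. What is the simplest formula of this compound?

C6H6N2O

mol C = 0.7079 g CO₂ ÷ 44.009 g/mol = 0.016085 mol
mol H = 2 × 0.1449 g H₂O ÷ 18.015 g/mol = 0.016087 mol
mol N = 2 × 0.07510 g N₂ ÷ 28.014 g/mol = 0.0053616 mol
mass O = 0.3274 − (0.19320 + 0.016215 + 0.075100) = 0.042884 g → mol O = 0.042884 ÷ 15.999 = 0.0026804 mol
Divide by the smallest (0.0026804 mol): C 6.001, H 6.002, N 2.000, O 1.000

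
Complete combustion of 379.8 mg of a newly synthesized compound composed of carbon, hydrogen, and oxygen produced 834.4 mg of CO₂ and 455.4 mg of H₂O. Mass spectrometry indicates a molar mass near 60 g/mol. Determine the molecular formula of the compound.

mol C = 0.8344 g CO₂ ÷ 44.009 g/mol = 0.018960 mol
mol H = 2 × 0.4554 g H₂O ÷ 18.015 g/mol = 0.050558 mol
mass O = 0.3798 − (0.22773 + 0.050962) = 0.10111 g → mol O = 0.10111 ÷ 15.999 = 0.0063199 mol
Divide by the smallest (0.0063199 mol): C 3.000, H 8.000, O 1.000
Empirical formula: C3H8O
Empirical-formula mass = 60.10 g/mol; 60 ÷ 60.10 ≈ 1, so the molecular formula is C3H8O.

C3H8O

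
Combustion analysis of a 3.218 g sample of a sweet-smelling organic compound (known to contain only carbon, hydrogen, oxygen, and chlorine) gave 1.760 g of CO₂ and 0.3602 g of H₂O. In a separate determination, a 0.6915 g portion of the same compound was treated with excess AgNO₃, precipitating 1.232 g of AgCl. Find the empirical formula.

CHClO2

mol C = 1.760 g CO₂ ÷ 44.009 g/mol = 0.039992 mol
mol H = 2 × 0.3602 g H₂O ÷ 18.015 g/mol = 0.039989 mol
From the AgCl data: mol Cl per gram of compound = (1.232 ÷ 143.318) ÷ 0.6915 = 0.012431 mol/g, so in the 3.218 g combustion sample mol Cl = 0.040004 mol
mass O = 3.218 − (0.48034 + 0.040309 + 1.4181) = 1.2792 g → mol O = 1.2792 ÷ 15.999 = 0.079955 mol
Divide by the smallest (0.039989 mol): C 1.000, H 1.000, Cl 1.000, O 1.999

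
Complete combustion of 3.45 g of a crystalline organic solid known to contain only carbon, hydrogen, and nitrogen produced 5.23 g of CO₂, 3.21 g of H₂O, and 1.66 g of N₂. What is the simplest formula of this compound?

CH3N

mol C = 5.23 g CO₂ ÷ 44.009 g/mol = 0.1188 mol
mol H = 2 × 3.21 g H₂O ÷ 18.015 g/mol = 0.3564 mol
mol N = 2 × 1.66 g N₂ ÷ 28.014 g/mol = 0.1185 mol
Divide by the smallest (0.1185 mol): C 1.003, H 3.007, N 1.000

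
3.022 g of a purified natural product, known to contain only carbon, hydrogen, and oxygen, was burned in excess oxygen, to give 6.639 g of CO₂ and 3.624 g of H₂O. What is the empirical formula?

mol C = 6.639 g CO₂ ÷ 44.009 g/mol = 0.15086 mol
mol H = 2 × 3.624 g H₂O ÷ 18.015 g/mol = 0.40233 mol
mass O = 3.022 − (1.8119 + 0.40555) = 0.80452 g → mol O = 0.80452 ÷ 15.999 = 0.050286 mol
Divide by the smallest (0.050286 mol): C 3.000, H 8.001, O 1.000

C3H8O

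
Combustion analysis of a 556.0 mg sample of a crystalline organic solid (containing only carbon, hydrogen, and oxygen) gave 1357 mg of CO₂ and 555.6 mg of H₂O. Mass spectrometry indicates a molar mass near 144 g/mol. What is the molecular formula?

C8H16O2

mol C = 1.357 g CO₂ ÷ 44.009 g/mol = 0.030835 mol
mol H = 2 × 0.5556 g H₂O ÷ 18.015 g/mol = 0.061682 mol
mass O = 0.5560 − (0.37035 + 0.062175) = 0.12347 g → mol O = 0.12347 ÷ 15.999 = 0.0077174 mol
Divide by the smallest (0.0077174 mol): C 3.995, H 7.993, O 1.000
Empirical formula: C4H8O
Empirical-formula mass = 72.11 g/mol; 144 ÷ 72.11 ≈ 2, so the molecular formula is C8H16O2.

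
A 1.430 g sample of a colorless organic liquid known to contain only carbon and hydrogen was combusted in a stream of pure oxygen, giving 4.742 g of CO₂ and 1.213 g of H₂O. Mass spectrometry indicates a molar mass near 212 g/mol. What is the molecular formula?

C16H20

mol C = 4.742 g CO₂ ÷ 44.009 g/mol = 0.10775 mol
mol H = 2 × 1.213 g H₂O ÷ 18.015 g/mol = 0.13467 mol
Divide by the smallest (0.10775 mol): C 1.000, H 1.250
Multiplying each by 4 gives whole numbers: C 4.00, H 5.00
Empirical formula: C4H5
Empirical-formula mass = 53.08 g/mol; 212 ÷ 53.08 ≈ 4, so the molecular formula is C16H20.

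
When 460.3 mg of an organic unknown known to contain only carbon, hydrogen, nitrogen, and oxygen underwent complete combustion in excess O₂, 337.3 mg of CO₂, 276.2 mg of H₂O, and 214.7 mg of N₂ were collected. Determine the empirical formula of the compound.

mol C = 0.3373 g CO₂ ÷ 44.009 g/mol = 0.0076643 mol
mol H = 2 × 0.2762 g H₂O ÷ 18.015 g/mol = 0.030663 mol
mol N = 2 × 0.2147 g N₂ ÷ 28.014 g/mol = 0.015328 mol
mass O = 0.4603 − (0.092056 + 0.030909 + 0.21470) = 0.12263 g → mol O = 0.12263 ÷ 15.999 = 0.0076652 mol
Divide by the smallest (0.0076643 mol): C 1.000, H 4.001, N 2.000, O 1.000

CH4N2O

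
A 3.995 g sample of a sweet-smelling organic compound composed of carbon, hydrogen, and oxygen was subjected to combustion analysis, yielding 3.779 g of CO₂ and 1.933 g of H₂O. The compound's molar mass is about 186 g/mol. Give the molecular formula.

C4H10O8

mol C = 3.779 g CO₂ ÷ 44.009 g/mol = 0.085869 mol
mol H = 2 × 1.933 g H₂O ÷ 18.015 g/mol = 0.21460 mol
mass O = 3.995 − (1.0314 + 0.21632) = 2.7473 g → mol O = 2.7473 ÷ 15.999 = 0.17172 mol
Divide by the smallest (0.085869 mol): C 1.000, H 2.499, O 2.000
Multiplying each by 2 gives whole numbers: C 2.00, H 5.00, O 4.00
Empirical formula: C2H5O4
Empirical-formula mass = 93.06 g/mol; 186 ÷ 93.06 ≈ 2, so the molecular formula is C4H10O8.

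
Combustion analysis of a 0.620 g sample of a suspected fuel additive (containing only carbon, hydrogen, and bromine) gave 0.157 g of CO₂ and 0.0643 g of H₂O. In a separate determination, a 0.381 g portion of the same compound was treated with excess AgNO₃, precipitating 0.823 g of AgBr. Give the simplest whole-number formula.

mol C = 0.157 g CO₂ ÷ 44.009 g/mol = 0.003567 mol
mol H = 2 × 0.0643 g H₂O ÷ 18.015 g/mol = 0.007138 mol
From the AgBr data: mol Br per gram of compound = (0.823 ÷ 187.772) ÷ 0.381 = 0.01150 mol/g, so in the 0.620 g combustion sample mol Br = 0.007132 mol
Divide by the smallest (0.003567 mol): C 1.000, H 2.001, Br 1.999

CH2Br2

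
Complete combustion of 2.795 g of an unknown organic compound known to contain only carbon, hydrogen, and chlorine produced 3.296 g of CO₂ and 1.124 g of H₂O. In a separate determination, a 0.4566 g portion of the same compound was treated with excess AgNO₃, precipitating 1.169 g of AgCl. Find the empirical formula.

mol C = 3.296 g CO₂ ÷ 44.009 g/mol = 0.074894 mol
mol H = 2 × 1.124 g H₂O ÷ 18.015 g/mol = 0.12478 mol
From the AgCl data: mol Cl per gram of compound = (1.169 ÷ 143.318) ÷ 0.4566 = 0.017864 mol/g, so in the 2.795 g combustion sample mol Cl = 0.049930 mol
Divide by the smallest (0.049930 mol): C 1.500, H 2.499, Cl 1.000
Multiplying each by 2 gives whole numbers: C 3.00, H 5.00, Cl 2.00

C3H5Cl2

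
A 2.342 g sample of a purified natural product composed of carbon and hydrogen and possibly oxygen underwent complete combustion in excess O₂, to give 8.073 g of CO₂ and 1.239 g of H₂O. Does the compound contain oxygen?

no

mol C = 8.073 g CO₂ ÷ 44.009 g/mol = 0.18344 mol
mol H = 2 × 1.239 g H₂O ÷ 18.015 g/mol = 0.13755 mol
C and H together account for 2.3419 g — essentially the entire 2.342 g sample — so the compound contains no oxygen.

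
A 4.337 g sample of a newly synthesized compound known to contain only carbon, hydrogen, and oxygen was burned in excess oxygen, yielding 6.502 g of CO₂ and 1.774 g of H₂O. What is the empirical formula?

mol C = 6.502 g CO₂ ÷ 44.009 g/mol = 0.14774 mol
mol H = 2 × 1.774 g H₂O ÷ 18.015 g/mol = 0.19695 mol
mass O = 4.337 − (1.7745 + 0.19852) = 2.3639 g → mol O = 2.3639 ÷ 15.999 = 0.14776 mol
Divide by the smallest (0.14774 mol): C 1.000, H 1.333, O 1.000
Multiplying each by 3 gives whole numbers: C 3.00, H 4.00, O 3.00

C3H4O3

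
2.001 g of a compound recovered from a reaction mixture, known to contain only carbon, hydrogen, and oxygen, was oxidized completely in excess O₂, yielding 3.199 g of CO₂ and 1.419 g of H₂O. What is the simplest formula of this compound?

mol C = 3.199 g CO₂ ÷ 44.009 g/mol = 0.072690 mol
mol H = 2 × 1.419 g H₂O ÷ 18.015 g/mol = 0.15754 mol
mass O = 2.001 − (0.87308 + 0.15880) = 0.96913 g → mol O = 0.96913 ÷ 15.999 = 0.060574 mol
Divide by the smallest (0.060574 mol): C 1.200, H 2.601, O 1.000
Multiplying each by 5 gives whole numbers: C 6.00, H 13.00, O 5.00

C6H13O5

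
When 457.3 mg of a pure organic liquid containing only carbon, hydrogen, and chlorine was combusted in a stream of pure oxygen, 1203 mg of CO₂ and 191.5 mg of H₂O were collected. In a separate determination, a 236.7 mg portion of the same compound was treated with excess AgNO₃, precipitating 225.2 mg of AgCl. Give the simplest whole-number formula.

mol C = 1.203 g CO₂ ÷ 44.009 g/mol = 0.027335 mol
mol H = 2 × 0.1915 g H₂O ÷ 18.015 g/mol = 0.021260 mol
From the AgCl data: mol Cl per gram of compound = (0.2252 ÷ 143.318) ÷ 0.2367 = 0.0066385 mol/g, so in the 0.4573 g combustion sample mol Cl = 0.0030358 mol
Divide by the smallest (0.0030358 mol): C 9.004, H 7.003, Cl 1.000

C9H7Cl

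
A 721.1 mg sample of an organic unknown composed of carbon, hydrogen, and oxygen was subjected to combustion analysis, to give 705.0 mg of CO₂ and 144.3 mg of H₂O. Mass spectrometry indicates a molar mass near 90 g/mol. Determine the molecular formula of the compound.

C2H2O4

mol C = 0.7050 g CO₂ ÷ 44.009 g/mol = 0.016019 mol
mol H = 2 × 0.1443 g H₂O ÷ 18.015 g/mol = 0.016020 mol
mass O = 0.7211 − (0.19241 + 0.016148) = 0.51254 g → mol O = 0.51254 ÷ 15.999 = 0.032036 mol
Divide by the smallest (0.016019 mol): C 1.000, H 1.000, O 2.000
Empirical formula: CHO2
Empirical-formula mass = 45.02 g/mol; 90 ÷ 45.02 ≈ 2, so the molecular formula is C2H2O4.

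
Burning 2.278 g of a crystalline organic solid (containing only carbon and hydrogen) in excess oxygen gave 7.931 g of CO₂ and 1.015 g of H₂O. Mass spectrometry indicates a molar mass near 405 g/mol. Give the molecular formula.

C32H20

mol C = 7.931 g CO₂ ÷ 44.009 g/mol = 0.18021 mol
mol H = 2 × 1.015 g H₂O ÷ 18.015 g/mol = 0.11268 mol
Divide by the smallest (0.11268 mol): C 1.599, H 1.000
Multiplying each by 5 gives whole numbers: C 8.00, H 5.00
Empirical formula: C8H5
Empirical-formula mass = 101.13 g/mol; 405 ÷ 101.13 ≈ 4, so the molecular formula is C32H20.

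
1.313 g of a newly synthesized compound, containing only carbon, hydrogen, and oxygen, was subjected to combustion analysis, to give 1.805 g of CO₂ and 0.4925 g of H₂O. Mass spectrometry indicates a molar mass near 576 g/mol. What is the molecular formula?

mol C = 1.805 g CO₂ ÷ 44.009 g/mol = 0.041014 mol
mol H = 2 × 0.4925 g H₂O ÷ 18.015 g/mol = 0.054677 mol
mass O = 1.313 − (0.49262 + 0.055114) = 0.76526 g → mol O = 0.76526 ÷ 15.999 = 0.047832 mol
Divide by the smallest (0.041014 mol): C 1.000, H 1.333, O 1.166
Multiplying each by 6 gives whole numbers: C 6.00, H 8.00, O 7.00
Empirical formula: C6H8O7
Empirical-formula mass = 192.12 g/mol; 576 ÷ 192.12 ≈ 3, so the molecular formula is C18H24O21.

C18H24O21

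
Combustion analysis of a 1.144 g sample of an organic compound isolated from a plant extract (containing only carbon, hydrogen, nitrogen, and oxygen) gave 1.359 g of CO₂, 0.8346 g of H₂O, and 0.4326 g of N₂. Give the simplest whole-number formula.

C2H6N2O

mol C = 1.359 g CO₂ ÷ 44.009 g/mol = 0.030880 mol
mol H = 2 × 0.8346 g H₂O ÷ 18.015 g/mol = 0.092656 mol
mol N = 2 × 0.4326 g N₂ ÷ 28.014 g/mol = 0.030885 mol
mass O = 1.144 − (0.37090 + 0.093397 + 0.43260) = 0.24710 g → mol O = 0.24710 ÷ 15.999 = 0.015445 mol
Divide by the smallest (0.015445 mol): C 1.999, H 5.999, N 2.000, O 1.000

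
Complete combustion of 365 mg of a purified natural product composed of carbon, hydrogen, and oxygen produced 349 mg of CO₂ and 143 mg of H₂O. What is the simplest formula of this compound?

CH2O2

mol C = 0.349 g CO₂ ÷ 44.009 g/mol = 0.007930 mol
mol H = 2 × 0.143 g H₂O ÷ 18.015 g/mol = 0.01588 mol
mass O = 0.365 − (0.09525 + 0.01600) = 0.2537 g → mol O = 0.2537 ÷ 15.999 = 0.01586 mol
Divide by the smallest (0.007930 mol): C 1.000, H 2.002, O 2.000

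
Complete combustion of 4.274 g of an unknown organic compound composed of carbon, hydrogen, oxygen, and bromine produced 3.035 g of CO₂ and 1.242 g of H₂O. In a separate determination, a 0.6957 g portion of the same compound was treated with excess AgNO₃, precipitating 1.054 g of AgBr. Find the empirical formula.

mol C = 3.035 g CO₂ ÷ 44.009 g/mol = 0.068963 mol
mol H = 2 × 1.242 g H₂O ÷ 18.015 g/mol = 0.13789 mol
From the AgBr data: mol Br per gram of compound = (1.054 ÷ 187.772) ÷ 0.6957 = 0.0080684 mol/g, so in the 4.274 g combustion sample mol Br = 0.034484 mol
mass O = 4.274 − (0.82832 + 0.13899 + 2.7554) = 0.55126 g → mol O = 0.55126 ÷ 15.999 = 0.034456 mol
Divide by the smallest (0.034456 mol): C 2.002, H 4.002, Br 1.001, O 1.000

C2H4BrO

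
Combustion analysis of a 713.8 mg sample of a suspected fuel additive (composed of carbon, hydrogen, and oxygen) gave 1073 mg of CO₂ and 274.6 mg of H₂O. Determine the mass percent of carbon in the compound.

mol C = 1.073 g CO₂ ÷ 44.009 g/mol = 0.024381 mol
mol H = 2 × 0.2746 g H₂O ÷ 18.015 g/mol = 0.030486 mol
mass O = 0.7138 − (0.29284 + 0.030730) = 0.39023 g → mol O = 0.39023 ÷ 15.999 = 0.024391 mol
mass % C = 0.29284 g ÷ 0.7138 g × 100%

41.03%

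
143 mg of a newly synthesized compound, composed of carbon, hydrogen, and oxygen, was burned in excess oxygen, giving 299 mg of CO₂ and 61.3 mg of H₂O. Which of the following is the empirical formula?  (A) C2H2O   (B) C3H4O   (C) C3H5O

(A) C2H2O

mol C = 0.299 g CO₂ ÷ 44.009 g/mol = 0.006794 mol
mol H = 2 × 0.0613 g H₂O ÷ 18.015 g/mol = 0.006805 mol
mass O = 0.143 − (0.08160 + 0.006860) = 0.05454 g → mol O = 0.05454 ÷ 15.999 = 0.003409 mol
Divide by the smallest (0.003409 mol): C 1.993, H 1.996, O 1.000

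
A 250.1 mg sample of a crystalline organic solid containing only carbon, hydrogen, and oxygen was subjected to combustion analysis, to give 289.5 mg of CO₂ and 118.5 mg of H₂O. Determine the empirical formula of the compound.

C2H4O3

mol C = 0.2895 g CO₂ ÷ 44.009 g/mol = 0.0065782 mol
mol H = 2 × 0.1185 g H₂O ÷ 18.015 g/mol = 0.013156 mol
mass O = 0.2501 − (0.079011 + 0.013261) = 0.15783 g → mol O = 0.15783 ÷ 15.999 = 0.0098649 mol
Divide by the smallest (0.0065782 mol): C 1.000, H 2.000, O 1.500
Multiplying each by 2 gives whole numbers: C 2.00, H 4.00, O 3.00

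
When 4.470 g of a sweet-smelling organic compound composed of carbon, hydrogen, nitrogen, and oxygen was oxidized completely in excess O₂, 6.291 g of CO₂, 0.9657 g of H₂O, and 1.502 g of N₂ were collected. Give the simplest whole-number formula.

mol C = 6.291 g CO₂ ÷ 44.009 g/mol = 0.14295 mol
mol H = 2 × 0.9657 g H₂O ÷ 18.015 g/mol = 0.10721 mol
mol N = 2 × 1.502 g N₂ ÷ 28.014 g/mol = 0.10723 mol
mass O = 4.470 − (1.7169 + 0.10807 + 1.5020) = 1.1430 g → mol O = 1.1430 ÷ 15.999 = 0.071441 mol
Divide by the smallest (0.071441 mol): C 2.001, H 1.501, N 1.501, O 1.000
Multiplying each by 2 gives whole numbers: C 4.00, H 3.00, N 3.00, O 2.00

C4H3N3O2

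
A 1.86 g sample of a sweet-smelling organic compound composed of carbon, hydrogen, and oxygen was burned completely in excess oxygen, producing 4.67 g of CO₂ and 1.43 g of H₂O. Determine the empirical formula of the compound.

mol C = 4.67 g CO₂ ÷ 44.009 g/mol = 0.1061 mol
mol H = 2 × 1.43 g H₂O ÷ 18.015 g/mol = 0.1588 mol
mass O = 1.86 − (1.275 + 0.1600) = 0.4254 g → mol O = 0.4254 ÷ 15.999 = 0.02659 mol
Divide by the smallest (0.02659 mol): C 3.991, H 5.970, O 1.000

C4H6O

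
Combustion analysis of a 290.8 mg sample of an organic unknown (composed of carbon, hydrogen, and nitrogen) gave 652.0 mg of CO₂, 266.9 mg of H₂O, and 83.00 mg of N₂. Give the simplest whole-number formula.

mol C = 0.6520 g CO₂ ÷ 44.009 g/mol = 0.014815 mol
mol H = 2 × 0.2669 g H₂O ÷ 18.015 g/mol = 0.029631 mol
mol N = 2 × 0.08300 g N₂ ÷ 28.014 g/mol = 0.0059256 mol
Divide by the smallest (0.0059256 mol): C 2.500, H 5.000, N 1.000
Multiplying each by 2 gives whole numbers: C 5.00, H 10.00, N 2.00

C5H10N2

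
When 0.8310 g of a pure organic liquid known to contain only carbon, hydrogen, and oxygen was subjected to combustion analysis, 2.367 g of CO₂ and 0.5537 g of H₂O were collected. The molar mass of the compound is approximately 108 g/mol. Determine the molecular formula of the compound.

mol C = 2.367 g CO₂ ÷ 44.009 g/mol = 0.053784 mol
mol H = 2 × 0.5537 g H₂O ÷ 18.015 g/mol = 0.061471 mol
mass O = 0.8310 − (0.64601 + 0.061963) = 0.12303 g → mol O = 0.12303 ÷ 15.999 = 0.0076900 mol
Divide by the smallest (0.0076900 mol): C 6.994, H 7.994, O 1.000
Empirical formula: C7H8O
Empirical-formula mass = 108.14 g/mol; 108 ÷ 108.14 ≈ 1, so the molecular formula is C7H8O.

C7H8O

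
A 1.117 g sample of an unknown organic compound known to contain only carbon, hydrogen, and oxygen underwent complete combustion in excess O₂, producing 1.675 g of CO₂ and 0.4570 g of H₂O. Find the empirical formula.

C3H4O3

mol C = 1.675 g CO₂ ÷ 44.009 g/mol = 0.038060 mol
mol H = 2 × 0.4570 g H₂O ÷ 18.015 g/mol = 0.050735 mol
mass O = 1.117 − (0.45714 + 0.051141) = 0.60872 g → mol O = 0.60872 ÷ 15.999 = 0.038047 mol
Divide by the smallest (0.038047 mol): C 1.000, H 1.333, O 1.000
Multiplying each by 3 gives whole numbers: C 3.00, H 4.00, O 3.00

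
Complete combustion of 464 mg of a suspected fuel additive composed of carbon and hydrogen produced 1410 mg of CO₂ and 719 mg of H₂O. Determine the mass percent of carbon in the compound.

82.9%

mol C = 1.41 g CO₂ ÷ 44.009 g/mol = 0.03204 mol
mol H = 2 × 0.719 g H₂O ÷ 18.015 g/mol = 0.07982 mol
mass % C = 0.3848 g ÷ 0.464 g × 100%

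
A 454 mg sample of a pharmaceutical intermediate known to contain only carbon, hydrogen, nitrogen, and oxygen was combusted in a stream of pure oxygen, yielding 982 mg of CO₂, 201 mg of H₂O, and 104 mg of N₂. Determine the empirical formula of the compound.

mol C = 0.982 g CO₂ ÷ 44.009 g/mol = 0.02231 mol
mol H = 2 × 0.201 g H₂O ÷ 18.015 g/mol = 0.02231 mol
mol N = 2 × 0.104 g N₂ ÷ 28.014 g/mol = 0.007425 mol
mass O = 0.454 − (0.2680 + 0.02249 + 0.1040) = 0.05950 g → mol O = 0.05950 ÷ 15.999 = 0.003719 mol
Divide by the smallest (0.003719 mol): C 6.000, H 6.000, N 1.997, O 1.000

C6H6N2O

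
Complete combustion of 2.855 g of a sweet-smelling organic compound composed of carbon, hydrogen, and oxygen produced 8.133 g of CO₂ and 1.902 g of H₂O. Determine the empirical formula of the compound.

mol C = 8.133 g CO₂ ÷ 44.009 g/mol = 0.18480 mol
mol H = 2 × 1.902 g H₂O ÷ 18.015 g/mol = 0.21116 mol
mass O = 2.855 − (2.2197 + 0.21285) = 0.42248 g → mol O = 0.42248 ÷ 15.999 = 0.026407 mol
Divide by the smallest (0.026407 mol): C 6.998, H 7.996, O 1.000

C7H8O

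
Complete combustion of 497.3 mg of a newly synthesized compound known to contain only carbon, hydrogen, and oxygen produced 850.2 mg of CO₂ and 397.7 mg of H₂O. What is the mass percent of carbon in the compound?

mol C = 0.8502 g CO₂ ÷ 44.009 g/mol = 0.019319 mol
mol H = 2 × 0.3977 g H₂O ÷ 18.015 g/mol = 0.044152 mol
mass O = 0.4973 − (0.23204 + 0.044505) = 0.22076 g → mol O = 0.22076 ÷ 15.999 = 0.013798 mol
mass % C = 0.23204 g ÷ 0.4973 g × 100%

46.66%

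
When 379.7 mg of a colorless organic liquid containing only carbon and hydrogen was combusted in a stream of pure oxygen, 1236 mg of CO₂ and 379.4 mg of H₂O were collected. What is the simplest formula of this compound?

C2H3

mol C = 1.236 g CO₂ ÷ 44.009 g/mol = 0.028085 mol
mol H = 2 × 0.3794 g H₂O ÷ 18.015 g/mol = 0.042120 mol
Divide by the smallest (0.028085 mol): C 1.000, H 1.500
Multiplying each by 2 gives whole numbers: C 2.00, H 3.00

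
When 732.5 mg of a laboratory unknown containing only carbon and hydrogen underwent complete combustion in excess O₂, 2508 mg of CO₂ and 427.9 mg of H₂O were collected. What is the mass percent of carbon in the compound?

93.45%

mol C = 2.508 g CO₂ ÷ 44.009 g/mol = 0.056988 mol
mol H = 2 × 0.4279 g H₂O ÷ 18.015 g/mol = 0.047505 mol
mass % C = 0.68449 g ÷ 0.7325 g × 100%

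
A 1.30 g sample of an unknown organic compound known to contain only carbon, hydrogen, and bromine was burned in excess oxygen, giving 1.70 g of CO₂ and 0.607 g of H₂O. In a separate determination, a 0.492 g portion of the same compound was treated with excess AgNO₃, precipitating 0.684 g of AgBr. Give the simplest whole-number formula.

mol C = 1.70 g CO₂ ÷ 44.009 g/mol = 0.03863 mol
mol H = 2 × 0.607 g H₂O ÷ 18.015 g/mol = 0.06739 mol
From the AgBr data: mol Br per gram of compound = (0.684 ÷ 187.772) ÷ 0.492 = 0.007404 mol/g, so in the 1.30 g combustion sample mol Br = 0.009625 mol
Divide by the smallest (0.009625 mol): C 4.013, H 7.001, Br 1.000

C4H7Br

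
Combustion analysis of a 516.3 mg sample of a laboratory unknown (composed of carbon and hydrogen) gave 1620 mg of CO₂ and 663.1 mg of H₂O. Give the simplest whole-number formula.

CH2

mol C = 1.620 g CO₂ ÷ 44.009 g/mol = 0.036811 mol
mol H = 2 × 0.6631 g H₂O ÷ 18.015 g/mol = 0.073616 mol
Divide by the smallest (0.036811 mol): C 1.000, H 2.000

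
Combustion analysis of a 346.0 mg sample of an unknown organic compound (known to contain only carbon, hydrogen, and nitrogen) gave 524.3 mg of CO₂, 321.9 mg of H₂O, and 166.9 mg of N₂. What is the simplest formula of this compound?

CH3N

mol C = 0.5243 g CO₂ ÷ 44.009 g/mol = 0.011913 mol
mol H = 2 × 0.3219 g H₂O ÷ 18.015 g/mol = 0.035737 mol
mol N = 2 × 0.1669 g N₂ ÷ 28.014 g/mol = 0.011915 mol
Divide by the smallest (0.011913 mol): C 1.000, H 3.000, N 1.000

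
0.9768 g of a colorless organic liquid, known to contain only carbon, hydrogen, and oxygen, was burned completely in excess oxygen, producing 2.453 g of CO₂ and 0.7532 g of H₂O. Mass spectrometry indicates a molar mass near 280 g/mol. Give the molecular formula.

C16H24O4

mol C = 2.453 g CO₂ ÷ 44.009 g/mol = 0.055739 mol
mol H = 2 × 0.7532 g H₂O ÷ 18.015 g/mol = 0.083619 mol
mass O = 0.9768 − (0.66948 + 0.084288) = 0.22304 g → mol O = 0.22304 ÷ 15.999 = 0.013941 mol
Divide by the smallest (0.013941 mol): C 3.998, H 5.998, O 1.000
Empirical formula: C4H6O
Empirical-formula mass = 70.09 g/mol; 280 ÷ 70.09 ≈ 4, so the molecular formula is C16H24O4.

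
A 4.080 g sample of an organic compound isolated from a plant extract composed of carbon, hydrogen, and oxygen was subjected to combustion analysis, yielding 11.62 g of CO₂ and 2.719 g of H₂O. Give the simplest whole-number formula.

mol C = 11.62 g CO₂ ÷ 44.009 g/mol = 0.26404 mol
mol H = 2 × 2.719 g H₂O ÷ 18.015 g/mol = 0.30186 mol
mass O = 4.080 − (3.1713 + 0.30427) = 0.60438 g → mol O = 0.60438 ÷ 15.999 = 0.037776 mol
Divide by the smallest (0.037776 mol): C 6.990, H 7.991, O 1.000

C7H8O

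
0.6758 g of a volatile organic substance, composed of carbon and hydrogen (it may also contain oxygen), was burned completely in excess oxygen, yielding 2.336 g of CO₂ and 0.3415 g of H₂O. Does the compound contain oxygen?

mol C = 2.336 g CO₂ ÷ 44.009 g/mol = 0.053080 mol
mol H = 2 × 0.3415 g H₂O ÷ 18.015 g/mol = 0.037913 mol
C and H together account for 0.67576 g — essentially the entire 0.6758 g sample — so the compound contains no oxygen.

no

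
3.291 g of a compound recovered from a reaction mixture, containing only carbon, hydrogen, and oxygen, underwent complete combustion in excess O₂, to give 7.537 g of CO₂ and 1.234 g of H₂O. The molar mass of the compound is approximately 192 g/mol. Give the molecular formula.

mol C = 7.537 g CO₂ ÷ 44.009 g/mol = 0.17126 mol
mol H = 2 × 1.234 g H₂O ÷ 18.015 g/mol = 0.13700 mol
mass O = 3.291 − (2.0570 + 0.13809) = 1.0959 g → mol O = 1.0959 ÷ 15.999 = 0.068498 mol
Divide by the smallest (0.068498 mol): C 2.500, H 2.000, O 1.000
Multiplying each by 2 gives whole numbers: C 5.00, H 4.00, O 2.00
Empirical formula: C5H4O2
Empirical-formula mass = 96.08 g/mol; 192 ÷ 96.08 ≈ 2, so the molecular formula is C10H8O4.

C10H8O4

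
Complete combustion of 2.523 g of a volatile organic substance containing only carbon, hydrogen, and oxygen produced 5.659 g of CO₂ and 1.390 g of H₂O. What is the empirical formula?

mol C = 5.659 g CO₂ ÷ 44.009 g/mol = 0.12859 mol
mol H = 2 × 1.390 g H₂O ÷ 18.015 g/mol = 0.15432 mol
mass O = 2.523 − (1.5445 + 0.15555) = 0.82299 g → mol O = 0.82299 ÷ 15.999 = 0.051440 mol
Divide by the smallest (0.051440 mol): C 2.500, H 3.000, O 1.000
Multiplying each by 2 gives whole numbers: C 5.00, H 6.00, O 2.00

C5H6O2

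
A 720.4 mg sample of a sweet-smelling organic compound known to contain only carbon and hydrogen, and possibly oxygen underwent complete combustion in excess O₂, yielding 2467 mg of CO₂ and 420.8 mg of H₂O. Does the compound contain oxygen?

no

mol C = 2.467 g CO₂ ÷ 44.009 g/mol = 0.056057 mol
mol H = 2 × 0.4208 g H₂O ÷ 18.015 g/mol = 0.046717 mol
C and H together account for 0.72039 g — essentially the entire 0.7204 g sample — so the compound contains no oxygen.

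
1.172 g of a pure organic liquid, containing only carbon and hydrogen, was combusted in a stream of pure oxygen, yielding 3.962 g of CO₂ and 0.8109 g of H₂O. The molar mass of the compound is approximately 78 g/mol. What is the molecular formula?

C6H6

mol C = 3.962 g CO₂ ÷ 44.009 g/mol = 0.090027 mol
mol H = 2 × 0.8109 g H₂O ÷ 18.015 g/mol = 0.090025 mol
Divide by the smallest (0.090025 mol): C 1.000, H 1.000
Empirical formula: CH
Empirical-formula mass = 13.02 g/mol; 78 ÷ 13.02 ≈ 6, so the molecular formula is C6H6.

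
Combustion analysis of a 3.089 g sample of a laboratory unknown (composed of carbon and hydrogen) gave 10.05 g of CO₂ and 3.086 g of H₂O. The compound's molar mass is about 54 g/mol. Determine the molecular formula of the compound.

C4H6

mol C = 10.05 g CO₂ ÷ 44.009 g/mol = 0.22836 mol
mol H = 2 × 3.086 g H₂O ÷ 18.015 g/mol = 0.34260 mol
Divide by the smallest (0.22836 mol): C 1.000, H 1.500
Multiplying each by 2 gives whole numbers: C 2.00, H 3.00
Empirical formula: C2H3
Empirical-formula mass = 27.05 g/mol; 54 ÷ 27.05 ≈ 2, so the molecular formula is C4H6.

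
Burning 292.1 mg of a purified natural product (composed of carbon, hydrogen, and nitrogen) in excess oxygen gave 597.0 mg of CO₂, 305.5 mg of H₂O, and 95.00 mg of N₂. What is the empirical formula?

C2H5N

mol C = 0.5970 g CO₂ ÷ 44.009 g/mol = 0.013565 mol
mol H = 2 × 0.3055 g H₂O ÷ 18.015 g/mol = 0.033916 mol
mol N = 2 × 0.09500 g N₂ ÷ 28.014 g/mol = 0.0067823 mol
Divide by the smallest (0.0067823 mol): C 2.000, H 5.001, N 1.000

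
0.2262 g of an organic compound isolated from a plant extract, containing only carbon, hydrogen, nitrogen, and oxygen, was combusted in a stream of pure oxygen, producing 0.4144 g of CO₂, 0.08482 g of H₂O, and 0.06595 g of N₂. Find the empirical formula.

mol C = 0.4144 g CO₂ ÷ 44.009 g/mol = 0.0094163 mol
mol H = 2 × 0.08482 g H₂O ÷ 18.015 g/mol = 0.0094166 mol
mol N = 2 × 0.06595 g N₂ ÷ 28.014 g/mol = 0.0047084 mol
mass O = 0.2262 − (0.11310 + 0.0094919 + 0.065950) = 0.037659 g → mol O = 0.037659 ÷ 15.999 = 0.0023539 mol
Divide by the smallest (0.0023539 mol): C 4.000, H 4.000, N 2.000, O 1.000

C4H4N2O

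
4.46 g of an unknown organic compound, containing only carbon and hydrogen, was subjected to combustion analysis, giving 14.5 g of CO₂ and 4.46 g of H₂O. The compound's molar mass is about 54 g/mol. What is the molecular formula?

C4H6

mol C = 14.5 g CO₂ ÷ 44.009 g/mol = 0.3295 mol
mol H = 2 × 4.46 g H₂O ÷ 18.015 g/mol = 0.4951 mol
Divide by the smallest (0.3295 mol): C 1.000, H 1.503
Multiplying each by 2 gives whole numbers: C 2.00, H 3.01
Empirical formula: C2H3
Empirical-formula mass = 27.05 g/mol; 54 ÷ 27.05 ≈ 2, so the molecular formula is C4H6.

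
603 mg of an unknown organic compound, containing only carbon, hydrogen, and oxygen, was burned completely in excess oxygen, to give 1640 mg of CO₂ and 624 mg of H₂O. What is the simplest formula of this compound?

C7H13O

mol C = 1.64 g CO₂ ÷ 44.009 g/mol = 0.03727 mol
mol H = 2 × 0.624 g H₂O ÷ 18.015 g/mol = 0.06928 mol
mass O = 0.603 − (0.4476 + 0.06983) = 0.08558 g → mol O = 0.08558 ÷ 15.999 = 0.005349 mol
Divide by the smallest (0.005349 mol): C 6.967, H 12.951, O 1.000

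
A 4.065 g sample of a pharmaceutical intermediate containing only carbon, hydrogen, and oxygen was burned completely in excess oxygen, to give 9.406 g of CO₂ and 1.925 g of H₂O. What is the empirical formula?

C8H8O3

mol C = 9.406 g CO₂ ÷ 44.009 g/mol = 0.21373 mol
mol H = 2 × 1.925 g H₂O ÷ 18.015 g/mol = 0.21371 mol
mass O = 4.065 − (2.5671 + 0.21542) = 1.2825 g → mol O = 1.2825 ÷ 15.999 = 0.080160 mol
Divide by the smallest (0.080160 mol): C 2.666, H 2.666, O 1.000
Multiplying each by 3 gives whole numbers: C 8.00, H 8.00, O 3.00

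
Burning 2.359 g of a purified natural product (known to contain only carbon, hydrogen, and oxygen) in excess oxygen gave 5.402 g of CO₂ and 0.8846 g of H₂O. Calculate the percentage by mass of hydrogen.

4.20%

mol C = 5.402 g CO₂ ÷ 44.009 g/mol = 0.12275 mol
mol H = 2 × 0.8846 g H₂O ÷ 18.015 g/mol = 0.098207 mol
mass O = 2.359 − (1.4743 + 0.098993) = 0.78569 g → mol O = 0.78569 ÷ 15.999 = 0.049108 mol
mass % H = 0.098993 g ÷ 2.359 g × 100%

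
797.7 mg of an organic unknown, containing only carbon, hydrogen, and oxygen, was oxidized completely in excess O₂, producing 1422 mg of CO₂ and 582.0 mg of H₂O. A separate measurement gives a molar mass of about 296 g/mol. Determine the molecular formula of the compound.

mol C = 1.422 g CO₂ ÷ 44.009 g/mol = 0.032312 mol
mol H = 2 × 0.5820 g H₂O ÷ 18.015 g/mol = 0.064613 mol
mass O = 0.7977 − (0.38809 + 0.065130) = 0.34448 g → mol O = 0.34448 ÷ 15.999 = 0.021531 mol
Divide by the smallest (0.021531 mol): C 1.501, H 3.001, O 1.000
Multiplying each by 2 gives whole numbers: C 3.00, H 6.00, O 2.00
Empirical formula: C3H6O2
Empirical-formula mass = 74.08 g/mol; 296 ÷ 74.08 ≈ 4, so the molecular formula is C12H24O8.

C12H24O8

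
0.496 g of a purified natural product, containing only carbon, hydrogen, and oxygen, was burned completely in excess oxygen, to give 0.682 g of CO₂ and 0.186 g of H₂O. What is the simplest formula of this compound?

C6H8O7

mol C = 0.682 g CO₂ ÷ 44.009 g/mol = 0.01550 mol
mol H = 2 × 0.186 g H₂O ÷ 18.015 g/mol = 0.02065 mol
mass O = 0.496 − (0.1861 + 0.02081) = 0.2891 g → mol O = 0.2891 ÷ 15.999 = 0.01807 mol
Divide by the smallest (0.01550 mol): C 1.000, H 1.332, O 1.166
Multiplying each by 6 gives whole numbers: C 6.00, H 7.99, O 7.00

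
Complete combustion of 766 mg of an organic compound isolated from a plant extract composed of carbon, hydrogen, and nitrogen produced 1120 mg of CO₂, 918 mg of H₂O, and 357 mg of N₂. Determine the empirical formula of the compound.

CH4N

mol C = 1.12 g CO₂ ÷ 44.009 g/mol = 0.02545 mol
mol H = 2 × 0.918 g H₂O ÷ 18.015 g/mol = 0.1019 mol
mol N = 2 × 0.357 g N₂ ÷ 28.014 g/mol = 0.02549 mol
Divide by the smallest (0.02545 mol): C 1.000, H 4.005, N 1.001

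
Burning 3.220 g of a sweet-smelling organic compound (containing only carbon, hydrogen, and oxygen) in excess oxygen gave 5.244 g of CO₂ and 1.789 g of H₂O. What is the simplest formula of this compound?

C6H10O5

mol C = 5.244 g CO₂ ÷ 44.009 g/mol = 0.11916 mol
mol H = 2 × 1.789 g H₂O ÷ 18.015 g/mol = 0.19861 mol
mass O = 3.220 − (1.4312 + 0.20020) = 1.5886 g → mol O = 1.5886 ÷ 15.999 = 0.099294 mol
Divide by the smallest (0.099294 mol): C 1.200, H 2.000, O 1.000
Multiplying each by 5 gives whole numbers: C 6.00, H 10.00, O 5.00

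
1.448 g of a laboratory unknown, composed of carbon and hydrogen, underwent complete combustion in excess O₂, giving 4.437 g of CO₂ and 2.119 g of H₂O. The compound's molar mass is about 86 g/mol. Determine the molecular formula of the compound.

C6H14

mol C = 4.437 g CO₂ ÷ 44.009 g/mol = 0.10082 mol
mol H = 2 × 2.119 g H₂O ÷ 18.015 g/mol = 0.23525 mol
Divide by the smallest (0.10082 mol): C 1.000, H 2.333
Multiplying each by 3 gives whole numbers: C 3.00, H 7.00
Empirical formula: C3H7
Empirical-formula mass = 43.09 g/mol; 86 ÷ 43.09 ≈ 2, so the molecular formula is C6H14.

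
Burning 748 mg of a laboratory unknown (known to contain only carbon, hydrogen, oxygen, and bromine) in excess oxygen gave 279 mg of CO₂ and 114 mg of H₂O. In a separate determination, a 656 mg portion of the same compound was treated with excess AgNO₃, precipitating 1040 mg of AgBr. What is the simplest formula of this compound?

mol C = 0.279 g CO₂ ÷ 44.009 g/mol = 0.006340 mol
mol H = 2 × 0.114 g H₂O ÷ 18.015 g/mol = 0.01266 mol
From the AgBr data: mol Br per gram of compound = (1.04 ÷ 187.772) ÷ 0.656 = 0.008443 mol/g, so in the 0.748 g combustion sample mol Br = 0.006315 mol
mass O = 0.748 − (0.07615 + 0.01276 + 0.5046) = 0.1545 g → mol O = 0.1545 ÷ 15.999 = 0.009655 mol
Divide by the smallest (0.006315 mol): C 1.004, H 2.004, Br 1.000, O 1.529
Multiplying each by 2 gives whole numbers: C 2.01, H 4.01, Br 2.00, O 3.06

C2H4Br2O3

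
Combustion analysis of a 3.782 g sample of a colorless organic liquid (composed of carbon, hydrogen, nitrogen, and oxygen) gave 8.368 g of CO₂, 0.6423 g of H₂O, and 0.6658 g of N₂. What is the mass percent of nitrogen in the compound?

mol C = 8.368 g CO₂ ÷ 44.009 g/mol = 0.19014 mol
mol H = 2 × 0.6423 g H₂O ÷ 18.015 g/mol = 0.071307 mol
mol N = 2 × 0.6658 g N₂ ÷ 28.014 g/mol = 0.047533 mol
mass O = 3.782 − (2.2838 + 0.071878 + 0.66580) = 0.76052 g → mol O = 0.76052 ÷ 15.999 = 0.047535 mol
mass % N = 0.66580 g ÷ 3.782 g × 100%

17.60%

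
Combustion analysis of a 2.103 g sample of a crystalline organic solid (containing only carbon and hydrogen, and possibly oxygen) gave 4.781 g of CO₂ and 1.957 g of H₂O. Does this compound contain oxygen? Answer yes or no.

mol C = 4.781 g CO₂ ÷ 44.009 g/mol = 0.10864 mol
mol H = 2 × 1.957 g H₂O ÷ 18.015 g/mol = 0.21726 mol
C and H account for only 1.5238 g of the 2.103 g sample; the remaining 0.57916 g must be oxygen.

yes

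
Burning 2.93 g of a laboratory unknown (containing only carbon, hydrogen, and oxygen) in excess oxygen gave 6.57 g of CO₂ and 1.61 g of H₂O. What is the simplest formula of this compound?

C5H6O2

mol C = 6.57 g CO₂ ÷ 44.009 g/mol = 0.1493 mol
mol H = 2 × 1.61 g H₂O ÷ 18.015 g/mol = 0.1787 mol
mass O = 2.93 − (1.793 + 0.1802) = 0.9567 g → mol O = 0.9567 ÷ 15.999 = 0.05980 mol
Divide by the smallest (0.05980 mol): C 2.496, H 2.989, O 1.000
Multiplying each by 2 gives whole numbers: C 4.99, H 5.98, O 2.00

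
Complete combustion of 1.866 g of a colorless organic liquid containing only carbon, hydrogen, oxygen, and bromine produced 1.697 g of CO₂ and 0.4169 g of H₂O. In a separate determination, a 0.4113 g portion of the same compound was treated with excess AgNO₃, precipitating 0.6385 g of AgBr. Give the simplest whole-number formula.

C5H6Br2O

mol C = 1.697 g CO₂ ÷ 44.009 g/mol = 0.038560 mol
mol H = 2 × 0.4169 g H₂O ÷ 18.015 g/mol = 0.046284 mol
From the AgBr data: mol Br per gram of compound = (0.6385 ÷ 187.772) ÷ 0.4113 = 0.0082674 mol/g, so in the 1.866 g combustion sample mol Br = 0.015427 mol
mass O = 1.866 − (0.46315 + 0.046654 + 1.2327) = 0.12352 g → mol O = 0.12352 ÷ 15.999 = 0.0077202 mol
Divide by the smallest (0.0077202 mol): C 4.995, H 5.995, Br 1.998, O 1.000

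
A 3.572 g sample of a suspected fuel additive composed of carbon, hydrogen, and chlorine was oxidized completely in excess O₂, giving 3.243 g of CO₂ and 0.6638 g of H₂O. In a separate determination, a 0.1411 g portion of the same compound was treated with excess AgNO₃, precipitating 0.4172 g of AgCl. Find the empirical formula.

CHCl

mol C = 3.243 g CO₂ ÷ 44.009 g/mol = 0.073689 mol
mol H = 2 × 0.6638 g H₂O ÷ 18.015 g/mol = 0.073694 mol
From the AgCl data: mol Cl per gram of compound = (0.4172 ÷ 143.318) ÷ 0.1411 = 0.020631 mol/g, so in the 3.572 g combustion sample mol Cl = 0.073693 mol
Divide by the smallest (0.073689 mol): C 1.000, H 1.000, Cl 1.000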